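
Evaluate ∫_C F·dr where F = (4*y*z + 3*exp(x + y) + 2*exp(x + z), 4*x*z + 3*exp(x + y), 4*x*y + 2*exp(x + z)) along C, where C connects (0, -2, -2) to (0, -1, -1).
-(5 - 5*E)*exp(-2)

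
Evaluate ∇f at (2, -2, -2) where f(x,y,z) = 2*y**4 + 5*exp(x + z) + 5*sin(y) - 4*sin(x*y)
(8*cos(4) + 5, -64 + 5*cos(2) - 8*cos(4), 5)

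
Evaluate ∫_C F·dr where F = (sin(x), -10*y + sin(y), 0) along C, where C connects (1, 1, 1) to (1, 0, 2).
cos(1) + 4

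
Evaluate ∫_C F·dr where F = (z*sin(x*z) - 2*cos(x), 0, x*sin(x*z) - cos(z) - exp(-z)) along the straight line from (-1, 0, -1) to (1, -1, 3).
-5*sin(1) - E + exp(-3) + cos(1) - sqrt(2)*sin(pi/4 + 3)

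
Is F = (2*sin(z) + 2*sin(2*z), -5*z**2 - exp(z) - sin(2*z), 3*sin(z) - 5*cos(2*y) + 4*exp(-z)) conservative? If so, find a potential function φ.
No, ∇×F = (10*z + exp(z) + 10*sin(2*y) + 2*cos(2*z), 2*cos(z) + 4*cos(2*z), 0) ≠ 0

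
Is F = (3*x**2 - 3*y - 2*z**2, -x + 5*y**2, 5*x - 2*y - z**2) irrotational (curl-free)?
No, ∇×F = (-2, -4*z - 5, 2)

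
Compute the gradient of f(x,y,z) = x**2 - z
(2*x, 0, -1)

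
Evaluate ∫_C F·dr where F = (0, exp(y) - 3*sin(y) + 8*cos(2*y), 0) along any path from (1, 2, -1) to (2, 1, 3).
-exp(2) - 3*cos(2) + 3*cos(1) + E - 4*sin(4) + 4*sin(2)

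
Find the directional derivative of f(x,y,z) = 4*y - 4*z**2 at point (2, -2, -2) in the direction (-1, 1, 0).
2*sqrt(2)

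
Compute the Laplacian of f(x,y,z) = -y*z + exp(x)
exp(x)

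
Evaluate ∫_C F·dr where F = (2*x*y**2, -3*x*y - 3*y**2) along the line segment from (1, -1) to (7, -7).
1200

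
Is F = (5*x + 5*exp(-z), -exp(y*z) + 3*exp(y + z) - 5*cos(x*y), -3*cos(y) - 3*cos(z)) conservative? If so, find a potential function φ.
No, ∇×F = (y*exp(y*z) - 3*exp(y + z) + 3*sin(y), -5*exp(-z), 5*y*sin(x*y)) ≠ 0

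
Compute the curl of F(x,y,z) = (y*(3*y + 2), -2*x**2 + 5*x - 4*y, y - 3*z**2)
(1, 0, -4*x - 6*y + 3)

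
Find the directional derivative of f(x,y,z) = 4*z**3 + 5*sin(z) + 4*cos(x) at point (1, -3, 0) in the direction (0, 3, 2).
10*sqrt(13)/13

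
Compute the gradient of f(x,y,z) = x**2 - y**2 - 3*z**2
(2*x, -2*y, -6*z)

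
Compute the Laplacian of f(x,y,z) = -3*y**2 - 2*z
-6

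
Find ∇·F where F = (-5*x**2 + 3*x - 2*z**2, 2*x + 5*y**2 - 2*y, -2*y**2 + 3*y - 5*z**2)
-10*x + 10*y - 10*z + 1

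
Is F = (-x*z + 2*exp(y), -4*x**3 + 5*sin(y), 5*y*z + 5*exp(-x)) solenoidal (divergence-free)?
No, ∇·F = 5*y - z + 5*cos(y)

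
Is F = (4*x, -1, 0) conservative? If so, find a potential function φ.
Yes, F is conservative. φ = 2*x**2 - y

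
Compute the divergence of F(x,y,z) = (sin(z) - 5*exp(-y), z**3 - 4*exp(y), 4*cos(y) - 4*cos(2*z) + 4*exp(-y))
-4*exp(y) + 8*sin(2*z)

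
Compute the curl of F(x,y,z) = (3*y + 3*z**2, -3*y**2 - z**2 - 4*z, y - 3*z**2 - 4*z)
(2*z + 5, 6*z, -3)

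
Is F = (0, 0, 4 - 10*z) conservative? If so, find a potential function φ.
Yes, F is conservative. φ = z*(4 - 5*z)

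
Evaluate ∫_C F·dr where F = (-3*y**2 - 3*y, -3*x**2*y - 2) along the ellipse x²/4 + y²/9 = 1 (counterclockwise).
18*pi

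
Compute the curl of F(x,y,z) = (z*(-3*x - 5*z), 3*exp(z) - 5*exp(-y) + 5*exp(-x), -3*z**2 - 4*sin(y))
(-3*exp(z) - 4*cos(y), -3*x - 10*z, -5*exp(-x))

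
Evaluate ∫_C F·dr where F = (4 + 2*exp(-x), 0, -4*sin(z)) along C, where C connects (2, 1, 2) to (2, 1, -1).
-4*cos(2) + 4*cos(1)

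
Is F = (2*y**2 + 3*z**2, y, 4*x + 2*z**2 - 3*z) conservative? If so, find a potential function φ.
No, ∇×F = (0, 6*z - 4, -4*y) ≠ 0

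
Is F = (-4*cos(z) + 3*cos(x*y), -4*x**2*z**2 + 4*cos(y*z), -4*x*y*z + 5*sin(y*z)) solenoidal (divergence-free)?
No, ∇·F = -4*x*y - 3*y*sin(x*y) + 5*y*cos(y*z) - 4*z*sin(y*z)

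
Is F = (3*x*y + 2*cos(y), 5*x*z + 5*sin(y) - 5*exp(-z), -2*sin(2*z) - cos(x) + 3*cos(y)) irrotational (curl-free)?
No, ∇×F = (-5*x - 3*sin(y) - 5*exp(-z), -sin(x), -3*x + 5*z + 2*sin(y))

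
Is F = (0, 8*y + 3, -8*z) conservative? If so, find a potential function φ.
Yes, F is conservative. φ = 4*y**2 + 3*y - 4*z**2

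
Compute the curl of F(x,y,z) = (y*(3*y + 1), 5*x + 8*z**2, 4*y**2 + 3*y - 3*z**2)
(8*y - 16*z + 3, 0, 4 - 6*y)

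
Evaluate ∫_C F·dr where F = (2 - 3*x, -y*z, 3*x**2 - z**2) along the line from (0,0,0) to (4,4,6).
-24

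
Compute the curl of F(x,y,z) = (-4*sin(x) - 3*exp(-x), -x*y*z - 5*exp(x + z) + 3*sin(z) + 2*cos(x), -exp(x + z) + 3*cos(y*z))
(x*y - 3*z*sin(y*z) + 5*exp(x + z) - 3*cos(z), exp(x + z), -y*z - 5*exp(x + z) - 2*sin(x))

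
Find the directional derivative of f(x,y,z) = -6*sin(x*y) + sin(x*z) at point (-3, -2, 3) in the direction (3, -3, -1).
6*sqrt(19)*(-3*cos(6) + 2*cos(9))/19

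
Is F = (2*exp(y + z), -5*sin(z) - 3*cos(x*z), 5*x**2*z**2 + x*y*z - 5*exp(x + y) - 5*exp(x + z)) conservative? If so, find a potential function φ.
No, ∇×F = (x*z - 3*x*sin(x*z) - 5*exp(x + y) + 5*cos(z), -10*x*z**2 - y*z + 5*exp(x + y) + 5*exp(x + z) + 2*exp(y + z), 3*z*sin(x*z) - 2*exp(y + z)) ≠ 0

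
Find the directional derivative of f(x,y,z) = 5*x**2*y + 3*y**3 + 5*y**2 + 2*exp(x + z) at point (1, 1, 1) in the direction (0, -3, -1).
sqrt(10)*(-36 - exp(2))/5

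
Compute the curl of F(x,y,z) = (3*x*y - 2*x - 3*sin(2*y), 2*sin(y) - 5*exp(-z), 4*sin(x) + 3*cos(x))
(-5*exp(-z), 3*sin(x) - 4*cos(x), -3*x + 6*cos(2*y))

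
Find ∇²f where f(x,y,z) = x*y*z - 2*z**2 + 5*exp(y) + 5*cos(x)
5*exp(y) - 5*cos(x) - 4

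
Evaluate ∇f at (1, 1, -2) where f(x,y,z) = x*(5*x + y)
(11, 1, 0)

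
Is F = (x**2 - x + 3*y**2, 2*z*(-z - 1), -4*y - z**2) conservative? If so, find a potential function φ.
No, ∇×F = (4*z - 2, 0, -6*y) ≠ 0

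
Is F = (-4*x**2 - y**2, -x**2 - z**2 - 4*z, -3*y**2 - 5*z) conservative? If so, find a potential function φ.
No, ∇×F = (-6*y + 2*z + 4, 0, -2*x + 2*y) ≠ 0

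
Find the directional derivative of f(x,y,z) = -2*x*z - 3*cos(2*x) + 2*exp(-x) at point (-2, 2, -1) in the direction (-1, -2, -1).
sqrt(6)*(-1 + sin(4) + exp(2)/3)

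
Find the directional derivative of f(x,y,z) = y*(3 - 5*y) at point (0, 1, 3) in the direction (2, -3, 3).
21*sqrt(22)/22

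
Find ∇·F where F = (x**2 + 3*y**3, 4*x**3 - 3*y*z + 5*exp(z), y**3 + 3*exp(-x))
2*x - 3*z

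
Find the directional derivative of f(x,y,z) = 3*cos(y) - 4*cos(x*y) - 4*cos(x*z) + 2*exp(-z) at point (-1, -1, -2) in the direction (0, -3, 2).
sqrt(13)*(-4*exp(2) - 8*sin(2) + 3*sin(1))/13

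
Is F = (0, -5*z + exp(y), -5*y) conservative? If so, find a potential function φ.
Yes, F is conservative. φ = -5*y*z + exp(y)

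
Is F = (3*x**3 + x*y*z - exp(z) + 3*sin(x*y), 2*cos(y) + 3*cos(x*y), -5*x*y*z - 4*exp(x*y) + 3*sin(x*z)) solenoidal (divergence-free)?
No, ∇·F = 9*x**2 - 5*x*y - 3*x*sin(x*y) + 3*x*cos(x*z) + y*z + 3*y*cos(x*y) - 2*sin(y)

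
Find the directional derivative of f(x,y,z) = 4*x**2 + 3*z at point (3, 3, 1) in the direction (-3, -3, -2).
-39*sqrt(22)/11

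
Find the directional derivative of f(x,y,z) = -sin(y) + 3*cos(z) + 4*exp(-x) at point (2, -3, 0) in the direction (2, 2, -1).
-8*exp(-2)/3 - 2*cos(3)/3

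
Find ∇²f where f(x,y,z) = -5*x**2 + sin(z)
-sin(z) - 10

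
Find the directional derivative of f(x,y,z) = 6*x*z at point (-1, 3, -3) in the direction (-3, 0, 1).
24*sqrt(10)/5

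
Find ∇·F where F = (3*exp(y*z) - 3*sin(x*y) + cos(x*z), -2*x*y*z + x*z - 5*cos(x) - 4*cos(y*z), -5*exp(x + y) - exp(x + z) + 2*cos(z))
-2*x*z - 3*y*cos(x*y) - z*sin(x*z) + 4*z*sin(y*z) - exp(x + z) - 2*sin(z)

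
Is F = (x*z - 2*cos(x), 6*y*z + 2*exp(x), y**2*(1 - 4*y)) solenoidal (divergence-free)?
No, ∇·F = 7*z + 2*sin(x)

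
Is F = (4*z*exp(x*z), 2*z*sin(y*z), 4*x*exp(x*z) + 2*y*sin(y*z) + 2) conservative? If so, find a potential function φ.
Yes, F is conservative. φ = 2*z + 4*exp(x*z) - 2*cos(y*z)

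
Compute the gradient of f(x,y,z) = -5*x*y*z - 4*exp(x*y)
(y*(-5*z - 4*exp(x*y)), x*(-5*z - 4*exp(x*y)), -5*x*y)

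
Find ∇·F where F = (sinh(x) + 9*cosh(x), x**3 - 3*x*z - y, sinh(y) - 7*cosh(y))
9*sinh(x) + cosh(x) - 1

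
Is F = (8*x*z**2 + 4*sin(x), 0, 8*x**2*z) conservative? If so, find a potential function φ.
Yes, F is conservative. φ = 4*x**2*z**2 - 4*cos(x)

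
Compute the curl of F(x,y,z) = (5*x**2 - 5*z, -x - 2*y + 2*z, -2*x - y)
(-3, -3, -1)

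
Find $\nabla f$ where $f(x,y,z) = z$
(0, 0, 1)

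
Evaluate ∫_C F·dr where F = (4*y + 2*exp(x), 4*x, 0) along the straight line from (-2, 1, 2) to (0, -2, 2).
10 - 2*exp(-2)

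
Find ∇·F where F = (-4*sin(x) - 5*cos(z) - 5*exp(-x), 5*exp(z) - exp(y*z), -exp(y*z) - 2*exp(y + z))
-y*exp(y*z) - z*exp(y*z) - 2*exp(y + z) - 4*cos(x) + 5*exp(-x)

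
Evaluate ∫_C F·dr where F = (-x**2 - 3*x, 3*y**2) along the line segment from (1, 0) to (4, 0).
-87/2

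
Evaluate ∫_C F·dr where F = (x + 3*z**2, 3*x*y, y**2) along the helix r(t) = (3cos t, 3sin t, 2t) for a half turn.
-36*pi**2 + 9*pi + 198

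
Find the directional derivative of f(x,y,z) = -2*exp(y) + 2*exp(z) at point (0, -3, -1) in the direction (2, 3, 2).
2*sqrt(17)*(-3 + 2*exp(2))*exp(-3)/17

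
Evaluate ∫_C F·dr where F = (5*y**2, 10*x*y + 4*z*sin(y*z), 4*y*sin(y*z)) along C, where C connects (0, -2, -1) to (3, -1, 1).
-4*cos(1) + 4*cos(2) + 15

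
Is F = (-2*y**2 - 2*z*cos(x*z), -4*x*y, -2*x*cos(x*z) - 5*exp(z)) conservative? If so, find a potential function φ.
Yes, F is conservative. φ = -2*x*y**2 - 5*exp(z) - 2*sin(x*z)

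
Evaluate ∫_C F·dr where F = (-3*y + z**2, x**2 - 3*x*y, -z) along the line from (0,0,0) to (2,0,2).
2/3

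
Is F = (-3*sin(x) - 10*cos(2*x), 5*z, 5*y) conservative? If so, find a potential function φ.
Yes, F is conservative. φ = 5*y*z - 5*sin(2*x) + 3*cos(x)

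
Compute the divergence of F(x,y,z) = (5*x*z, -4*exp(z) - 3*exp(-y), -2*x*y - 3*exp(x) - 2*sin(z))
5*z - 2*cos(z) + 3*exp(-y)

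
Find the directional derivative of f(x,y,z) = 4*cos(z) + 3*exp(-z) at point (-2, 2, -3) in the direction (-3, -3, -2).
sqrt(22)*(-4*sin(3) + 3*exp(3))/11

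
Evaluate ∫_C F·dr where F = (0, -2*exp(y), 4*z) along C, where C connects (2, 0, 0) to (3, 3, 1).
4 - 2*exp(3)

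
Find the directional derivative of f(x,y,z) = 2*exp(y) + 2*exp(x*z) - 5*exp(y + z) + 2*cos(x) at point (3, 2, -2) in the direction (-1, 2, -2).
2*(-4 + exp(6)*sin(3) + 2*exp(8))*exp(-6)/3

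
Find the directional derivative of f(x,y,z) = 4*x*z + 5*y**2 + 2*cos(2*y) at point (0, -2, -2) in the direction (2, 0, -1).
-16*sqrt(5)/5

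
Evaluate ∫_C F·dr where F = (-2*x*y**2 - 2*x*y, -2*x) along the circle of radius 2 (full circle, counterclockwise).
-8*pi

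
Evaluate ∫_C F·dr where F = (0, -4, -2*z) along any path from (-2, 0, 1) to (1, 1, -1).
-4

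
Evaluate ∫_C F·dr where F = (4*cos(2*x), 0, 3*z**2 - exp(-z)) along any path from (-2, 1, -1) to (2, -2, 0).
4*sin(4) - E + 2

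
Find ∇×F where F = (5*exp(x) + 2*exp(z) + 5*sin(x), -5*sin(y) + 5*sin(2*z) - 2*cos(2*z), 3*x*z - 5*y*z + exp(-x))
(-5*z - 4*sin(2*z) - 10*cos(2*z), -3*z + 2*exp(z) + exp(-x), 0)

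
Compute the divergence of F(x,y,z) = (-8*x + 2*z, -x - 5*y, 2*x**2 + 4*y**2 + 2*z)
-11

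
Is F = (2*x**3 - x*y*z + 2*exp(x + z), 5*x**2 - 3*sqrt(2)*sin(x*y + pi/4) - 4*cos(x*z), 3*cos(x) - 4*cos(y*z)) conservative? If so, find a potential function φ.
No, ∇×F = (-4*x*sin(x*z) + 4*z*sin(y*z), -x*y + 2*exp(x + z) + 3*sin(x), x*z + 10*x - 3*sqrt(2)*y*cos(x*y + pi/4) + 4*z*sin(x*z)) ≠ 0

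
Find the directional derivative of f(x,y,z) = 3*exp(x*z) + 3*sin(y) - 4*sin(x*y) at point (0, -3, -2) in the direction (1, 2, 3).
3*sqrt(14)*(cos(3) + 1)/7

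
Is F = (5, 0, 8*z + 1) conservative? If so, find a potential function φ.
Yes, F is conservative. φ = 5*x + 4*z**2 + z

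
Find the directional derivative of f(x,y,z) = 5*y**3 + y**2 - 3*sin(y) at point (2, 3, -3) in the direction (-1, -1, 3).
3*sqrt(11)*(-47 + cos(3))/11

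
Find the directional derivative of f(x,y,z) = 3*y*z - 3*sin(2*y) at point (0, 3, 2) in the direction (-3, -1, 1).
3*sqrt(11)*(1 + 2*cos(6))/11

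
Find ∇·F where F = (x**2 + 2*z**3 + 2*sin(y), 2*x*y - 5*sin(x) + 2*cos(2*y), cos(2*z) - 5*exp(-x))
4*x - 4*sin(2*y) - 2*sin(2*z)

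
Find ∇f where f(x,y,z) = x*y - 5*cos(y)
(y, x + 5*sin(y), 0)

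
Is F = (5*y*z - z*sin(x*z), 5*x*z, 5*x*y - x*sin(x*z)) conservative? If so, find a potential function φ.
Yes, F is conservative. φ = 5*x*y*z + cos(x*z)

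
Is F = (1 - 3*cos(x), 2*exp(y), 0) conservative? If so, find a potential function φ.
Yes, F is conservative. φ = x + 2*exp(y) - 3*sin(x)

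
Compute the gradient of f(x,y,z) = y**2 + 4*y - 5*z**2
(0, 2*y + 4, -10*z)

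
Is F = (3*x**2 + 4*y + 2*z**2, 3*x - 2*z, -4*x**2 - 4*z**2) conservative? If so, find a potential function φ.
No, ∇×F = (2, 8*x + 4*z, -1) ≠ 0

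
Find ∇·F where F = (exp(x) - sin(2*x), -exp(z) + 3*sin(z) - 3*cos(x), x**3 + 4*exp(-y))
exp(x) - 2*cos(2*x)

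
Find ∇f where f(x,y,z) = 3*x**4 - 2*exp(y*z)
(12*x**3, -2*z*exp(y*z), -2*y*exp(y*z))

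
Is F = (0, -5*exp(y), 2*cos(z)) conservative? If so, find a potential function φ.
Yes, F is conservative. φ = -5*exp(y) + 2*sin(z)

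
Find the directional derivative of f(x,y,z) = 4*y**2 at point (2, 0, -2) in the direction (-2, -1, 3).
0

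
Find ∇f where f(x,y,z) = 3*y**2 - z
(0, 6*y, -1)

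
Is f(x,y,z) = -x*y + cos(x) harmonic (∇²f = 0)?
No, ∇²f = -cos(x)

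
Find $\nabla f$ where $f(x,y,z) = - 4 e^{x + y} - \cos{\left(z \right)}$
(-4*exp(x + y), -4*exp(x + y), sin(z))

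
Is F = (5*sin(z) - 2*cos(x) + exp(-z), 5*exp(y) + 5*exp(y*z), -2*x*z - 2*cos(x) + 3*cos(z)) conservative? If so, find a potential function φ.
No, ∇×F = (-5*y*exp(y*z), 2*z - 2*sin(x) + 5*cos(z) - exp(-z), 0) ≠ 0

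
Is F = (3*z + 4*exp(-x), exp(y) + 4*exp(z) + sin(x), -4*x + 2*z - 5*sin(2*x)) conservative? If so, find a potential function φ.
No, ∇×F = (-4*exp(z), 10*cos(2*x) + 7, cos(x)) ≠ 0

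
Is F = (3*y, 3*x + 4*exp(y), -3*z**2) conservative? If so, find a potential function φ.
Yes, F is conservative. φ = 3*x*y - z**3 + 4*exp(y)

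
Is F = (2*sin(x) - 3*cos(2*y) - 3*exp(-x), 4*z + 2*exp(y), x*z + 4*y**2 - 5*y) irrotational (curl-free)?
No, ∇×F = (8*y - 9, -z, -6*sin(2*y))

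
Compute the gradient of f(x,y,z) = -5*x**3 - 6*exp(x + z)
(-15*x**2 - 6*exp(x + z), 0, -6*exp(x + z))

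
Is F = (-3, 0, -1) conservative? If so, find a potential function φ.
Yes, F is conservative. φ = -3*x - z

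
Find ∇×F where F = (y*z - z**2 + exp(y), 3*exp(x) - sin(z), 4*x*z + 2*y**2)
(4*y + cos(z), y - 6*z, -z + 3*exp(x) - exp(y))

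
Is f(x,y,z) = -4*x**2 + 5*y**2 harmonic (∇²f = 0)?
No, ∇²f = 2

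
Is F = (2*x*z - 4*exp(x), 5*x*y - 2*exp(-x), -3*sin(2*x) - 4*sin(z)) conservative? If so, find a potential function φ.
No, ∇×F = (0, 2*x + 6*cos(2*x), 5*y + 2*exp(-x)) ≠ 0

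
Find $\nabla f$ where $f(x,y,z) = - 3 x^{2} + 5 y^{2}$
(-6*x, 10*y, 0)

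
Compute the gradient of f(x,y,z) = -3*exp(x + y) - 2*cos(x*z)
(2*z*sin(x*z) - 3*exp(x + y), -3*exp(x + y), 2*x*sin(x*z))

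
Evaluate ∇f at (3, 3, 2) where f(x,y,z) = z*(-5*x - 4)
(-10, 0, -19)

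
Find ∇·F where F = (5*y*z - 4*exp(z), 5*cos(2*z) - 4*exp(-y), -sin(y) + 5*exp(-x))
4*exp(-y)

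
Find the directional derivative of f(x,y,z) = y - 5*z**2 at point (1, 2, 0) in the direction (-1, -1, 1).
-sqrt(3)/3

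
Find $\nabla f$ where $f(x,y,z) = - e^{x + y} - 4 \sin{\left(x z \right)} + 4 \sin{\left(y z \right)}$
(-4*z*cos(x*z) - exp(x + y), 4*z*cos(y*z) - exp(x + y), -4*x*cos(x*z) + 4*y*cos(y*z))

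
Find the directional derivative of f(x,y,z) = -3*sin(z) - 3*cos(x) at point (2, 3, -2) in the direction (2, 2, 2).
-sqrt(6)*cos(pi/4 + 2)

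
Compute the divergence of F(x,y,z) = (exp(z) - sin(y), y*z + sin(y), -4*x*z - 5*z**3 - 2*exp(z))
-4*x - 15*z**2 + z - 2*exp(z) + cos(y)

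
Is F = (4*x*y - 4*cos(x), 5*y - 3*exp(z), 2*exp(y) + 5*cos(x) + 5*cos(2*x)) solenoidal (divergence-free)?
No, ∇·F = 4*y + 4*sin(x) + 5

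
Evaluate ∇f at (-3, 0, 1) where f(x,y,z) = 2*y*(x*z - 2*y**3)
(0, -6, 0)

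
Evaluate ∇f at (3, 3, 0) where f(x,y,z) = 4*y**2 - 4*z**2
(0, 24, 0)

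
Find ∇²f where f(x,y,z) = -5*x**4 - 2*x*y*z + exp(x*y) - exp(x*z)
x**2*exp(x*y) - x**2*exp(x*z) - 60*x**2 + y**2*exp(x*y) - z**2*exp(x*z)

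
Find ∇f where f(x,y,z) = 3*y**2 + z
(0, 6*y, 1)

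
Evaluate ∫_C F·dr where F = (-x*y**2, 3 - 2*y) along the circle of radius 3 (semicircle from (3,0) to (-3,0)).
0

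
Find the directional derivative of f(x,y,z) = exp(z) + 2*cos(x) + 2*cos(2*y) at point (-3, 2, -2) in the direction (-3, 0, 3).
sqrt(2)*(-exp(2)*sin(3) + 1/2)*exp(-2)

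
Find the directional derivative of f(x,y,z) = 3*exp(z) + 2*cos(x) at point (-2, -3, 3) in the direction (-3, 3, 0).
-sqrt(2)*sin(2)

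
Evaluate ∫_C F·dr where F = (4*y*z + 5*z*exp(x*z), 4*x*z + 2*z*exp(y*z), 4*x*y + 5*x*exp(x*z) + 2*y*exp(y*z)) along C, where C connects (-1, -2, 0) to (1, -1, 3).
-19 + 2*exp(-3) + 5*exp(3)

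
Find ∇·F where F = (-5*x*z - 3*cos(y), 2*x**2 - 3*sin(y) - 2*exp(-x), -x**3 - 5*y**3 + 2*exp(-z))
-5*z - 3*cos(y) - 2*exp(-z)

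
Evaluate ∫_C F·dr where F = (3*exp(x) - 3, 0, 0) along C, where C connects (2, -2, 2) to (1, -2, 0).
-3*exp(2) + 3 + 3*E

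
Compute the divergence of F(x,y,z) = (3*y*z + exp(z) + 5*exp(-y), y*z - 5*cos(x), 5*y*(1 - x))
z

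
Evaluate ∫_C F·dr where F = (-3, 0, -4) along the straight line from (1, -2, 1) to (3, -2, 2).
-10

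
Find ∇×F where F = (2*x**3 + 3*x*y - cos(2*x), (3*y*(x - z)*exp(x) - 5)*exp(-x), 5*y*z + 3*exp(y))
(3*y + 5*z + 3*exp(y), 0, -3*x + 3*y + 5*exp(-x))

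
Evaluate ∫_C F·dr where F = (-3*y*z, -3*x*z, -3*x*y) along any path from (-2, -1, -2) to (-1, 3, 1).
-3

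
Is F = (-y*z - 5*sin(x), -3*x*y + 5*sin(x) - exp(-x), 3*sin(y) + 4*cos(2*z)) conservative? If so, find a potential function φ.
No, ∇×F = (3*cos(y), -y, -3*y + z + 5*cos(x) + exp(-x)) ≠ 0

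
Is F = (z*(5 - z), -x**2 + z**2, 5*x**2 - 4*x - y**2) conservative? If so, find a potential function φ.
No, ∇×F = (-2*y - 2*z, -10*x - 2*z + 9, -2*x) ≠ 0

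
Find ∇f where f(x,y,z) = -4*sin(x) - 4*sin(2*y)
(-4*cos(x), -8*cos(2*y), 0)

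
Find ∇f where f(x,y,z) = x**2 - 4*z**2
(2*x, 0, -8*z)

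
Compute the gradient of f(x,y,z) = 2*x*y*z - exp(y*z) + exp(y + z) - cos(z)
(2*y*z, 2*x*z - z*exp(y*z) + exp(y + z), 2*x*y - y*exp(y*z) + exp(y + z) + sin(z))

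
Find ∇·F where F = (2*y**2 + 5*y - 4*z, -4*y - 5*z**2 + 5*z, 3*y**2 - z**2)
-2*z - 4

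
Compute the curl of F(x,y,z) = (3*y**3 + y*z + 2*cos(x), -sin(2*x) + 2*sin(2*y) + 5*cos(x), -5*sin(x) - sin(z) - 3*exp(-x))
(0, y + 5*cos(x) - 3*exp(-x), -9*y**2 - z - 5*sin(x) - 2*cos(2*x))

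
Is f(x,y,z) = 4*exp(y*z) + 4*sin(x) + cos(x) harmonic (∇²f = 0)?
No, ∇²f = 4*y**2*exp(y*z) + 4*z**2*exp(y*z) - 4*sin(x) - cos(x)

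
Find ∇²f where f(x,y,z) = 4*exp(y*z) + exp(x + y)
4*y**2*exp(y*z) + 4*z**2*exp(y*z) + 2*exp(x + y)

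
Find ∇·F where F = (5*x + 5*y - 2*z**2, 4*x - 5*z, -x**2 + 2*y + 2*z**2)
4*z + 5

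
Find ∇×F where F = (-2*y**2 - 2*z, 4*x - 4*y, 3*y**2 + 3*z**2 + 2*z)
(6*y, -2, 4*y + 4)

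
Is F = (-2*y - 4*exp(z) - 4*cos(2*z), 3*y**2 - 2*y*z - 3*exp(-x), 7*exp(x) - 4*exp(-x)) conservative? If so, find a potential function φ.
No, ∇×F = (2*y, -7*exp(x) - 4*exp(z) + 8*sin(2*z) - 4*exp(-x), 2 + 3*exp(-x)) ≠ 0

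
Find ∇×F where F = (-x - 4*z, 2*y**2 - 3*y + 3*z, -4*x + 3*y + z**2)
(0, 0, 0)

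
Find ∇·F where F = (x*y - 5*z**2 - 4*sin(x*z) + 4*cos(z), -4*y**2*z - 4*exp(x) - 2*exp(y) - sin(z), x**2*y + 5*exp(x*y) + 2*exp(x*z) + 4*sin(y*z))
2*x*exp(x*z) - 8*y*z + 4*y*cos(y*z) + y - 4*z*cos(x*z) - 2*exp(y)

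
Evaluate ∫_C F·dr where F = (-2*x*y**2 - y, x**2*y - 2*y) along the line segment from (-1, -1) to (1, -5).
-30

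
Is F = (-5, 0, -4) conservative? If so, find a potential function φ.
Yes, F is conservative. φ = -5*x - 4*z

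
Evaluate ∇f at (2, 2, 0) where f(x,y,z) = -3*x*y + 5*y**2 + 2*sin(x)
(-6 + 2*cos(2), 14, 0)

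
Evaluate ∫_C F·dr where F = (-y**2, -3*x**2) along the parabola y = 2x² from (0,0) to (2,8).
-368/5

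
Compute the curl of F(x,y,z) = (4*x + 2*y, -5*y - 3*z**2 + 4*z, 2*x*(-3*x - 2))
(6*z - 4, 12*x + 4, -2)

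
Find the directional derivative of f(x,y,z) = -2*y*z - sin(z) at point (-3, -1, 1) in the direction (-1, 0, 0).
0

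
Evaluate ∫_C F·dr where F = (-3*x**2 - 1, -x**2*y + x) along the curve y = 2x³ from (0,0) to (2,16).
-370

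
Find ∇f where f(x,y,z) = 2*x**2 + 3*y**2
(4*x, 6*y, 0)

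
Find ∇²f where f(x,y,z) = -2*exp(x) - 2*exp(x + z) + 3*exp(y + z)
-2*exp(x) - 4*exp(x + z) + 6*exp(y + z)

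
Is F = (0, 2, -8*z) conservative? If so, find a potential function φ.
Yes, F is conservative. φ = 2*y - 4*z**2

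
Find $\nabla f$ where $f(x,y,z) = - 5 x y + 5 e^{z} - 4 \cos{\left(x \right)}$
(-5*y + 4*sin(x), -5*x, 5*exp(z))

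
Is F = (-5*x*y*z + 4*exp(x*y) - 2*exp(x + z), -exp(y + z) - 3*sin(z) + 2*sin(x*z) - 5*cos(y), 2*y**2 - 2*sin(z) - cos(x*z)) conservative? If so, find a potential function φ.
No, ∇×F = (-2*x*cos(x*z) + 4*y + exp(y + z) + 3*cos(z), -5*x*y - z*sin(x*z) - 2*exp(x + z), 5*x*z - 4*x*exp(x*y) + 2*z*cos(x*z)) ≠ 0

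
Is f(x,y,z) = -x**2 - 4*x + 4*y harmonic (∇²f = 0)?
No, ∇²f = -2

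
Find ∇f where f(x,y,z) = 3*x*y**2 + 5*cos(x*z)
(3*y**2 - 5*z*sin(x*z), 6*x*y, -5*x*sin(x*z))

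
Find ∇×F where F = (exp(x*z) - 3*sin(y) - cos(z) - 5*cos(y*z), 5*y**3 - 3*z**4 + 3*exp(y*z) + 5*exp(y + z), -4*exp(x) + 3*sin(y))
(-3*y*exp(y*z) + 12*z**3 - 5*exp(y + z) + 3*cos(y), x*exp(x*z) + 5*y*sin(y*z) + 4*exp(x) + sin(z), -5*z*sin(y*z) + 3*cos(y))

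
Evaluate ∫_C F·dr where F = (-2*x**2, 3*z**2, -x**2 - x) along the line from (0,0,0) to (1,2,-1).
13/6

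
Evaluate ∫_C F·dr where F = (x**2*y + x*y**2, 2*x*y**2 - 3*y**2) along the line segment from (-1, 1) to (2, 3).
32/3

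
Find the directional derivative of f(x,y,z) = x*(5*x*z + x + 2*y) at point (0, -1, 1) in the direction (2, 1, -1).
-2*sqrt(6)/3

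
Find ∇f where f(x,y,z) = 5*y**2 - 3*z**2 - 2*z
(0, 10*y, -6*z - 2)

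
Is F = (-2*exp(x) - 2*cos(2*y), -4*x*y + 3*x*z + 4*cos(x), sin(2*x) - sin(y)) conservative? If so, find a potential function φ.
No, ∇×F = (-3*x - cos(y), -2*cos(2*x), -4*y + 3*z - 4*sin(x) - 4*sin(2*y)) ≠ 0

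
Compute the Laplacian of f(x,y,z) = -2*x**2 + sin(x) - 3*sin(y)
-sin(x) + 3*sin(y) - 4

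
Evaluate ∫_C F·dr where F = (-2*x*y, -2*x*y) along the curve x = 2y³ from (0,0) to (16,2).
-16256/35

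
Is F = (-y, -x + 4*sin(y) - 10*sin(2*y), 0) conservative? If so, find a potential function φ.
Yes, F is conservative. φ = -x*y - 4*cos(y) + 5*cos(2*y)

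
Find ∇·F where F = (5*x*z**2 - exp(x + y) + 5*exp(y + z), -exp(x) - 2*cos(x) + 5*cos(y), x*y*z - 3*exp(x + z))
x*y + 5*z**2 - exp(x + y) - 3*exp(x + z) - 5*sin(y)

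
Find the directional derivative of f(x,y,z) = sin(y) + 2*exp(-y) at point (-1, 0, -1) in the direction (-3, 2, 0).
-2*sqrt(13)/13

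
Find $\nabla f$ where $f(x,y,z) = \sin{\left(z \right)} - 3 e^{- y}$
(0, 3*exp(-y), cos(z))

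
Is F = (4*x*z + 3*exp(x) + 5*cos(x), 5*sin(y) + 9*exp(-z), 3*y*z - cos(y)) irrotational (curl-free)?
No, ∇×F = (3*z + sin(y) + 9*exp(-z), 4*x, 0)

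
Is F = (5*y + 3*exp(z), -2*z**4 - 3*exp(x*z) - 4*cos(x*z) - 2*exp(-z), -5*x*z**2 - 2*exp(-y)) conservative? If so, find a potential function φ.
No, ∇×F = (3*x*exp(x*z) - 4*x*sin(x*z) + 8*z**3 - 2*exp(-z) + 2*exp(-y), 5*z**2 + 3*exp(z), -3*z*exp(x*z) + 4*z*sin(x*z) - 5) ≠ 0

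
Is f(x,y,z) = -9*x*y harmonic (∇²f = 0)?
Yes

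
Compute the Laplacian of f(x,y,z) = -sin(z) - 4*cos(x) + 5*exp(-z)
sin(z) + 4*cos(x) + 5*exp(-z)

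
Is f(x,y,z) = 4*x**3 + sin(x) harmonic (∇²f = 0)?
No, ∇²f = 24*x - sin(x)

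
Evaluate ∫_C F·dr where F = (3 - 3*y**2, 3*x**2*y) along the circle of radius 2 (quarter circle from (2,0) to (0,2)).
22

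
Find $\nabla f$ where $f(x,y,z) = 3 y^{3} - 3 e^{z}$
(0, 9*y**2, -3*exp(z))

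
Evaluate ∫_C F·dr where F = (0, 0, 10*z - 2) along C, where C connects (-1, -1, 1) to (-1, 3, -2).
21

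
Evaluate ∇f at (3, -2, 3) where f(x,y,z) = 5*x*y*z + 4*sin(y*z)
(-30, 12*cos(6) + 45, -30 - 8*cos(6))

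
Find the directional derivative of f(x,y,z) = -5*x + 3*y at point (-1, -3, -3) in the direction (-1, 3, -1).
14*sqrt(11)/11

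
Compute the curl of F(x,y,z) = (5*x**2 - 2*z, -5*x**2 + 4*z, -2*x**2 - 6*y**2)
(-12*y - 4, 4*x - 2, -10*x)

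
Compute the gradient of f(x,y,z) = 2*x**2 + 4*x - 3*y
(4*x + 4, -3, 0)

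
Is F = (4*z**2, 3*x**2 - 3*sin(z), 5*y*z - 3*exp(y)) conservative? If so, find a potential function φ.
No, ∇×F = (5*z - 3*exp(y) + 3*cos(z), 8*z, 6*x) ≠ 0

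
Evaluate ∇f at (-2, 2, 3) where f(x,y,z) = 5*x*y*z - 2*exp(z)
(30, -30, -2*exp(3) - 20)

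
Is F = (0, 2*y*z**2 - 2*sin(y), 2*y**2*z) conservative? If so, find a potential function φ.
Yes, F is conservative. φ = y**2*z**2 + 2*cos(y)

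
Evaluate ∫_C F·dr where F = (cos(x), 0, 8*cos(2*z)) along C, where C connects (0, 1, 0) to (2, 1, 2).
4*sin(4) + sin(2)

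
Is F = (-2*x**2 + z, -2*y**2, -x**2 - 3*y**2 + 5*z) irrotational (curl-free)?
No, ∇×F = (-6*y, 2*x + 1, 0)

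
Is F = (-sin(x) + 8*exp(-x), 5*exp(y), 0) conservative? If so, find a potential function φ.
Yes, F is conservative. φ = 5*exp(y) + cos(x) - 8*exp(-x)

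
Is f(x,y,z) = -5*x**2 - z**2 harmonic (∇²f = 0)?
No, ∇²f = -12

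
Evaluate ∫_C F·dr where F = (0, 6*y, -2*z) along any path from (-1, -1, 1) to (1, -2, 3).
1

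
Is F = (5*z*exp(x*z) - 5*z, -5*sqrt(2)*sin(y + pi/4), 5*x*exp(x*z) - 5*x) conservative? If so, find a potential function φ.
Yes, F is conservative. φ = -5*x*z + 5*exp(x*z) + 5*sqrt(2)*cos(y + pi/4)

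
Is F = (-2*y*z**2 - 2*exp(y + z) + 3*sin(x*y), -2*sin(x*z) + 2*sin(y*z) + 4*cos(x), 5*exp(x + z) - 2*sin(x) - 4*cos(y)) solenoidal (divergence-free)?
No, ∇·F = 3*y*cos(x*y) + 2*z*cos(y*z) + 5*exp(x + z)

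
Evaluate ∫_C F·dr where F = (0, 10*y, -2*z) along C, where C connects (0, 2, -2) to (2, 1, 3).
-20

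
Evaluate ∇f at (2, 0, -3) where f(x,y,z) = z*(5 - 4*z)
(0, 0, 29)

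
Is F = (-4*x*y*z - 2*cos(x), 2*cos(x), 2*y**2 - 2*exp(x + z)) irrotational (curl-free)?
No, ∇×F = (4*y, -4*x*y + 2*exp(x + z), 4*x*z - 2*sin(x))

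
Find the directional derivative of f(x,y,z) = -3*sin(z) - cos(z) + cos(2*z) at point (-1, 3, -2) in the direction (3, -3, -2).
sqrt(22)*(3*cos(2) + sin(2) - 2*sin(4))/11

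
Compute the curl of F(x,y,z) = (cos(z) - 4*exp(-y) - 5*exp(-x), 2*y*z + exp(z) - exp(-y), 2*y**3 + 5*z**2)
(6*y**2 - 2*y - exp(z), -sin(z), -4*exp(-y))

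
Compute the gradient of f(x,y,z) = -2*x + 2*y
(-2, 2, 0)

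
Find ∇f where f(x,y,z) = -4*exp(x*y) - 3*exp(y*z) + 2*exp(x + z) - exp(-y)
(-4*y*exp(x*y) + 2*exp(x + z), -4*x*exp(x*y) - 3*z*exp(y*z) + exp(-y), -3*y*exp(y*z) + 2*exp(x + z))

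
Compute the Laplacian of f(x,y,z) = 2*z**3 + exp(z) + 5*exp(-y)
12*z + exp(z) + 5*exp(-y)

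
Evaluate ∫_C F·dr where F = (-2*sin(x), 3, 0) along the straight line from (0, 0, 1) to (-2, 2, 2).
2*cos(2) + 4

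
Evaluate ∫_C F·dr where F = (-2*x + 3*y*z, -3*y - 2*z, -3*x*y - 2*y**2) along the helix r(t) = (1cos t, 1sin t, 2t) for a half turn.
-3*pi**2/2 - 2*pi + 8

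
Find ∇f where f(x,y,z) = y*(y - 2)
(0, 2*y - 2, 0)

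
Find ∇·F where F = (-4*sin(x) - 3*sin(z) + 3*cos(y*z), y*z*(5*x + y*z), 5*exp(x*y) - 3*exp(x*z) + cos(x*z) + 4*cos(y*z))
5*x*z - 3*x*exp(x*z) - x*sin(x*z) + 2*y*z**2 - 4*y*sin(y*z) - 4*cos(x)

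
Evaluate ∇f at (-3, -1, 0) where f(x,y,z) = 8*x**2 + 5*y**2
(-48, -10, 0)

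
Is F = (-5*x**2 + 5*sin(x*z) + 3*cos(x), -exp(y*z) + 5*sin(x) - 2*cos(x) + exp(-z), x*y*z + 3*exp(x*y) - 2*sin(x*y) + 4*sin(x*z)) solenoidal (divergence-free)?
No, ∇·F = x*y + 4*x*cos(x*z) - 10*x - z*exp(y*z) + 5*z*cos(x*z) - 3*sin(x)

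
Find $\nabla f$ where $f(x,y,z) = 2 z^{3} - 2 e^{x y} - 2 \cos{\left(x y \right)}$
(2*y*(-exp(x*y) + sin(x*y)), 2*x*(-exp(x*y) + sin(x*y)), 6*z**2)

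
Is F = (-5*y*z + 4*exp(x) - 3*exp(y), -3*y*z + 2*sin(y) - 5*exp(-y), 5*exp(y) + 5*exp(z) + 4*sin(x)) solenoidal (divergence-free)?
No, ∇·F = -3*z + 4*exp(x) + 5*exp(z) + 2*cos(y) + 5*exp(-y)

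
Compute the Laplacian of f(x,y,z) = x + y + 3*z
0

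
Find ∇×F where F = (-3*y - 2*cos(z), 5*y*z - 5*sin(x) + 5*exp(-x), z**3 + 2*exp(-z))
(-5*y, 2*sin(z), -5*cos(x) + 3 - 5*exp(-x))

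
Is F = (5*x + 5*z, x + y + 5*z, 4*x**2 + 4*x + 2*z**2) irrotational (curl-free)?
No, ∇×F = (-5, 1 - 8*x, 1)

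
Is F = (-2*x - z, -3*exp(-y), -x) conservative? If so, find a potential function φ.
Yes, F is conservative. φ = -x**2 - x*z + 3*exp(-y)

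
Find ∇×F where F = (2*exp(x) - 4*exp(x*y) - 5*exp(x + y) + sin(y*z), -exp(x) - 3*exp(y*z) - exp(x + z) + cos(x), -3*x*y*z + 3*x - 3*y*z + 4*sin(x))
(-3*x*z + 3*y*exp(y*z) - 3*z + exp(x + z), 3*y*z + y*cos(y*z) - 4*cos(x) - 3, 4*x*exp(x*y) - z*cos(y*z) - exp(x) + 5*exp(x + y) - exp(x + z) - sin(x))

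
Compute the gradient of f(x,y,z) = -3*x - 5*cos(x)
(5*sin(x) - 3, 0, 0)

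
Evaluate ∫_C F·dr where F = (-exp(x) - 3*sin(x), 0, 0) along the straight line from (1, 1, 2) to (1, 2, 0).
0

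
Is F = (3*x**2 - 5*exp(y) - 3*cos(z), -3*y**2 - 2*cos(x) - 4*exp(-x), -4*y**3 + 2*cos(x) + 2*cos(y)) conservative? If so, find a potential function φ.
No, ∇×F = (-12*y**2 - 2*sin(y), 2*sin(x) + 3*sin(z), 5*exp(y) + 2*sin(x) + 4*exp(-x)) ≠ 0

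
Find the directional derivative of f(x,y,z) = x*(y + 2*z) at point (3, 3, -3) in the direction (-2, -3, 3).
15*sqrt(22)/22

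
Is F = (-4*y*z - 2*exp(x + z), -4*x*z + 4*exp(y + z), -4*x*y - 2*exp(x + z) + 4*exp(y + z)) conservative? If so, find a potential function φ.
Yes, F is conservative. φ = -4*x*y*z - 2*exp(x + z) + 4*exp(y + z)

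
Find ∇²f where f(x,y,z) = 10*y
0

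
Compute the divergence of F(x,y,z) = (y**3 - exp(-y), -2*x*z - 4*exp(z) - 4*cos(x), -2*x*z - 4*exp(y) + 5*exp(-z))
-2*x - 5*exp(-z)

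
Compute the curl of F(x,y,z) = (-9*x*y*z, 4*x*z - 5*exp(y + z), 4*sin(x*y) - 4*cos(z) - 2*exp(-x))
(4*x*cos(x*y) - 4*x + 5*exp(y + z), -9*x*y - 4*y*cos(x*y) - 2*exp(-x), z*(9*x + 4))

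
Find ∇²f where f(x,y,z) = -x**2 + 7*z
-2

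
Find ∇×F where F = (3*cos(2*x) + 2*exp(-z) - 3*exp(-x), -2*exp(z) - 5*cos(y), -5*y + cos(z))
(2*exp(z) - 5, -2*exp(-z), 0)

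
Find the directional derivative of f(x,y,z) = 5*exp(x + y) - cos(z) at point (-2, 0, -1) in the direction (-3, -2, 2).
-sqrt(17)*(2*exp(2)*sin(1) + 25)*exp(-2)/17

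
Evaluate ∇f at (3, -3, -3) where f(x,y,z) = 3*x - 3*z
(3, 0, -3)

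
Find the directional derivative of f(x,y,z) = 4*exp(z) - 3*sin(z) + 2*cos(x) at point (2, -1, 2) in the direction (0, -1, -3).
3*sqrt(10)*(-4*exp(2) + 3*cos(2))/10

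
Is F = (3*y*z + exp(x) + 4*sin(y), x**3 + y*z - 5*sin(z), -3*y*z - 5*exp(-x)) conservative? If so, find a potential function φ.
No, ∇×F = (-y - 3*z + 5*cos(z), 3*y - 5*exp(-x), 3*x**2 - 3*z - 4*cos(y)) ≠ 0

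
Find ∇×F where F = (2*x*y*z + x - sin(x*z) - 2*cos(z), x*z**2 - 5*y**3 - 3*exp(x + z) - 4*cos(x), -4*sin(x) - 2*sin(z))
(-2*x*z + 3*exp(x + z), 2*x*y - x*cos(x*z) + 2*sin(z) + 4*cos(x), -2*x*z + z**2 - 3*exp(x + z) + 4*sin(x))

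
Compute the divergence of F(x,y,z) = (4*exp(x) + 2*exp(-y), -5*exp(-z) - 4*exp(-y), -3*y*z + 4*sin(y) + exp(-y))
-3*y + 4*exp(x) + 4*exp(-y)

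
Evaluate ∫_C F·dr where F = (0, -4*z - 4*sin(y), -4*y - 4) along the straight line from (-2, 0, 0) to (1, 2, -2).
4*cos(2) + 20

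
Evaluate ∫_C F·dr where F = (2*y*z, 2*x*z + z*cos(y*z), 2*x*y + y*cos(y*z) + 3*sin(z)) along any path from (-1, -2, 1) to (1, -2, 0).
-7 + sin(2) + 3*cos(1)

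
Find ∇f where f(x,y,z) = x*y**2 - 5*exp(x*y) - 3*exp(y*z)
(y*(y - 5*exp(x*y)), 2*x*y - 5*x*exp(x*y) - 3*z*exp(y*z), -3*y*exp(y*z))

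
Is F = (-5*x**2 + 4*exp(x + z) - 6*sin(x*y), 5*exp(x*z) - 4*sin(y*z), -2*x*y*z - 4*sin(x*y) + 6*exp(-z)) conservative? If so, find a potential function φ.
No, ∇×F = (-2*x*z - 5*x*exp(x*z) - 4*x*cos(x*y) + 4*y*cos(y*z), 2*y*z + 4*y*cos(x*y) + 4*exp(x + z), 6*x*cos(x*y) + 5*z*exp(x*z)) ≠ 0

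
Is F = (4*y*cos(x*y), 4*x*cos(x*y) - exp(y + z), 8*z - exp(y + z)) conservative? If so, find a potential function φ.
Yes, F is conservative. φ = 4*z**2 - exp(y + z) + 4*sin(x*y)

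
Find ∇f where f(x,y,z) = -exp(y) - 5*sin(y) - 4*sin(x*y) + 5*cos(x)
(-4*y*cos(x*y) - 5*sin(x), -4*x*cos(x*y) - exp(y) - 5*cos(y), 0)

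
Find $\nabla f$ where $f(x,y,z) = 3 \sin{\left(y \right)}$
(0, 3*cos(y), 0)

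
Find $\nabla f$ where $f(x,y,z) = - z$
(0, 0, -1)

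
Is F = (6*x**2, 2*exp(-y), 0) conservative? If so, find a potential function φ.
Yes, F is conservative. φ = 2*x**3 - 2*exp(-y)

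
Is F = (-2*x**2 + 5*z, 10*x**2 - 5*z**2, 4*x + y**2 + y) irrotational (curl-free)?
No, ∇×F = (2*y + 10*z + 1, 1, 20*x)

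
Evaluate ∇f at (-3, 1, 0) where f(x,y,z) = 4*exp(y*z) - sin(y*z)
(0, 0, 3)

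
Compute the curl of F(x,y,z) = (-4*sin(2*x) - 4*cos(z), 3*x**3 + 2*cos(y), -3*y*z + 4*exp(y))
(-3*z + 4*exp(y), 4*sin(z), 9*x**2)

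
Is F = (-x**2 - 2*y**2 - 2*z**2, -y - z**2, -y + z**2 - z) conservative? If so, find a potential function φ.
No, ∇×F = (2*z - 1, -4*z, 4*y) ≠ 0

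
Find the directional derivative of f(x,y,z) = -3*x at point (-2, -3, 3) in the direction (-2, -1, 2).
2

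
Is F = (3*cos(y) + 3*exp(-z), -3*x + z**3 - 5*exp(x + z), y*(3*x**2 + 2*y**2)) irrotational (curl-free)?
No, ∇×F = (3*x**2 + 6*y**2 - 3*z**2 + 5*exp(x + z), -6*x*y - 3*exp(-z), -5*exp(x + z) + 3*sin(y) - 3)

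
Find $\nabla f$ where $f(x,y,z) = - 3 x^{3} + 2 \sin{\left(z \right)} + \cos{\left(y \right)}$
(-9*x**2, -sin(y), 2*cos(z))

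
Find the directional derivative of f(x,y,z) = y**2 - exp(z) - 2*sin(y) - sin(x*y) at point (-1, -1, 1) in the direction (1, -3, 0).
sqrt(10)*(2*cos(1) + 3)/5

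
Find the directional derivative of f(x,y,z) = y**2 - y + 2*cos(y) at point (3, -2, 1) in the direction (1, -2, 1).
sqrt(6)*(5 - 2*sin(2))/3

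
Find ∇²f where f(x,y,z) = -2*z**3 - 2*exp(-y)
-12*z - 2*exp(-y)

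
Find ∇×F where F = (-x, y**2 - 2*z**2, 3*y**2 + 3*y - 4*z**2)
(6*y + 4*z + 3, 0, 0)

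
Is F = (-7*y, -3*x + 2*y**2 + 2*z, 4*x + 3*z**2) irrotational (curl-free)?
No, ∇×F = (-2, -4, 4)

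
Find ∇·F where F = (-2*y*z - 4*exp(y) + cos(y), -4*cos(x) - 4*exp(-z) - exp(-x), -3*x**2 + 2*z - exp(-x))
2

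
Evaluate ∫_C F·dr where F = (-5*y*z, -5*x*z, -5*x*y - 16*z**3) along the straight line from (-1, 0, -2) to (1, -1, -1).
55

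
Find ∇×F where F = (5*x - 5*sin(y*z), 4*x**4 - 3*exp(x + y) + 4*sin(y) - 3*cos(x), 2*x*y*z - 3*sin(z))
(2*x*z, -y*(2*z + 5*cos(y*z)), 16*x**3 + 5*z*cos(y*z) - 3*exp(x + y) + 3*sin(x))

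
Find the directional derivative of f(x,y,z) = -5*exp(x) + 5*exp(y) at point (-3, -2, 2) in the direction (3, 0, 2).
-15*sqrt(13)*exp(-3)/13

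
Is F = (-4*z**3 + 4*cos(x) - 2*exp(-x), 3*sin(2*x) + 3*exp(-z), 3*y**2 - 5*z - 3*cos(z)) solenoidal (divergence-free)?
No, ∇·F = -4*sin(x) + 3*sin(z) - 5 + 2*exp(-x)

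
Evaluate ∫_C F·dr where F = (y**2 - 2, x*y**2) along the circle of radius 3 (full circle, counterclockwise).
81*pi/4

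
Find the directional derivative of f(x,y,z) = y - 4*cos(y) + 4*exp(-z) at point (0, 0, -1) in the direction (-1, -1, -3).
sqrt(11)*(-1 + 12*E)/11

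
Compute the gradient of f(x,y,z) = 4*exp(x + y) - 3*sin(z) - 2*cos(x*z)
(2*z*sin(x*z) + 4*exp(x + y), 4*exp(x + y), 2*x*sin(x*z) - 3*cos(z))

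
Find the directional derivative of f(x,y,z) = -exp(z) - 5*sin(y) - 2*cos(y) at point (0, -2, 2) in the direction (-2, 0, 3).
-3*sqrt(13)*exp(2)/13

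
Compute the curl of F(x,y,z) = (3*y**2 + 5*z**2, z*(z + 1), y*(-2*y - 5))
(-4*y - 2*z - 6, 10*z, -6*y)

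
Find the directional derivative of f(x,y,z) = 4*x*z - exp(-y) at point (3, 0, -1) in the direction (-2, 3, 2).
35*sqrt(17)/17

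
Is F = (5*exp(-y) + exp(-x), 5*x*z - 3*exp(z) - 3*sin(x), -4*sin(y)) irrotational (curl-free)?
No, ∇×F = (-5*x + 3*exp(z) - 4*cos(y), 0, 5*z - 3*cos(x) + 5*exp(-y))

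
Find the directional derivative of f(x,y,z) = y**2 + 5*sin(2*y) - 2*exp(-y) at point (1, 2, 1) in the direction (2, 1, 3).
sqrt(14)*((5*cos(4) + 2)*exp(2) + 1)*exp(-2)/7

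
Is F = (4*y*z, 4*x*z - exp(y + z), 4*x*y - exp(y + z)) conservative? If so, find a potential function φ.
Yes, F is conservative. φ = 4*x*y*z - exp(y + z)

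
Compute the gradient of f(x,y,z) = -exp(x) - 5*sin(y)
(-exp(x), -5*cos(y), 0)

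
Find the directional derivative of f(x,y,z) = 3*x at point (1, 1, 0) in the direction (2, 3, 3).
3*sqrt(22)/11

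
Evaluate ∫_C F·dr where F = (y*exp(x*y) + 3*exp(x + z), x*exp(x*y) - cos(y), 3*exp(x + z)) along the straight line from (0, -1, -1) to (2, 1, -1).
-2*sin(1) - 3*exp(-1) - 1 + exp(2) + 3*E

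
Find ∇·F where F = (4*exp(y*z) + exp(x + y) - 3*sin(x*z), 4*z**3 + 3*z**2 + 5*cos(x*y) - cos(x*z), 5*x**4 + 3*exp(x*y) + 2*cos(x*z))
-5*x*sin(x*y) - 2*x*sin(x*z) - 3*z*cos(x*z) + exp(x + y)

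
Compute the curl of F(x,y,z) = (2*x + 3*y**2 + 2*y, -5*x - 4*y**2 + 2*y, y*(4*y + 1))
(8*y + 1, 0, -6*y - 7)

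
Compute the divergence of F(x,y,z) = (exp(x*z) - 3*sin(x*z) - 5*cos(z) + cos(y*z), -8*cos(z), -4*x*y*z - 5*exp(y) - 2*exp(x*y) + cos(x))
-4*x*y + z*exp(x*z) - 3*z*cos(x*z)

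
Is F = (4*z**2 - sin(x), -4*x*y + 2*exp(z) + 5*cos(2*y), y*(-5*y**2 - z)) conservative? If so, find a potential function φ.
No, ∇×F = (-15*y**2 - z - 2*exp(z), 8*z, -4*y) ≠ 0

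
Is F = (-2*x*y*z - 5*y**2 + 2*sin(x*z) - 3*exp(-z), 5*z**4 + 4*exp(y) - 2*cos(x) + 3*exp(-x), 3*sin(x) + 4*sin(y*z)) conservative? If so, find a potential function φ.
No, ∇×F = (4*z*(-5*z**2 + cos(y*z)), -2*x*y + 2*x*cos(x*z) - 3*cos(x) + 3*exp(-z), 2*x*z + 10*y + 2*sin(x) - 3*exp(-x)) ≠ 0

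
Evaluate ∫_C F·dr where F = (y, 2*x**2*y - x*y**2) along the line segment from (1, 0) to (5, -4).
920/3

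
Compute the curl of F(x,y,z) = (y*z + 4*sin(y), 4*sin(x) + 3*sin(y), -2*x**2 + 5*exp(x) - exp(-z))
(0, 4*x + y - 5*exp(x), -z + 4*cos(x) - 4*cos(y))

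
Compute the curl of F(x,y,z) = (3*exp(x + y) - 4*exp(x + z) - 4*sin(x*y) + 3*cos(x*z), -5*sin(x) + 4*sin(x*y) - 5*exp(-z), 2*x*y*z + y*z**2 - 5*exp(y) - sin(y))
(2*x*z + z**2 - 5*exp(y) - cos(y) - 5*exp(-z), -3*x*sin(x*z) - 2*y*z - 4*exp(x + z), 4*x*cos(x*y) + 4*y*cos(x*y) - 3*exp(x + y) - 5*cos(x))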